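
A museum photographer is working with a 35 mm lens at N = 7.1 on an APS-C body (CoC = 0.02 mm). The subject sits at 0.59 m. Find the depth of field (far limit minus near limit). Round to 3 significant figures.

Hyperfocal distance H = f²/(N·c) + f = 35²/(7.1 × 0.02) + 35 = 1225/0.142 + 35 ≈ 8661.8 mm ≈ 8.662 m.
Near limit Dn = s·(H − f)/(H + s − 2f) = 590 × (8661.8 − 35) / (8661.8 + 590 − 2 × 35) = 590 × 8626.8 / 9181.8 ≈ 554.337 mm.
Far limit Df = s·(H − f)/(H − s) = 590 × (8661.8 − 35) / (8661.8 − 590) = 590 × 8626.8 / 8071.8 ≈ 630.567 mm.
Depth of field = Df − Dn = 630.567 − 554.337 ≈ 76.230 mm.

76.2 mm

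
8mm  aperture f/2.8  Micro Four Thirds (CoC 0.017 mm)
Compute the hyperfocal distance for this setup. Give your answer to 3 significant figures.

Hyperfocal distance H = f²/(N·c) + f = 8²/(2.8 × 0.017) + 8 = 64/0.0476 + 8 ≈ 1352.5 mm ≈ 1.35 m.

1.35 m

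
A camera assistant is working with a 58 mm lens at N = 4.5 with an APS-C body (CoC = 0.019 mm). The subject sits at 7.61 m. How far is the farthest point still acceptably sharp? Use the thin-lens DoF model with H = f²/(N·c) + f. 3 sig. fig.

9.42 m

Hyperfocal distance H = f²/(N·c) + f = 58²/(4.5 × 0.019) + 58 = 3364/0.0855 + 58 ≈ 39403.0 mm ≈ 39.40 m.
Far limit Df = s·(H − f)/(H − s) = 7610 × (39403.0 − 58) / (39403.0 − 7610) = 7610 × 39345.0 / 31793.0 ≈ 9417.7 mm ≈ 9.42 m.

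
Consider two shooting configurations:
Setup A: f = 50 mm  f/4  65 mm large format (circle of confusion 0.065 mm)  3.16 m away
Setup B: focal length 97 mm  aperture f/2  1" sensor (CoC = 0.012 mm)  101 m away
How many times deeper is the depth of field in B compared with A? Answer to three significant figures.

24.4

Setup A: H = 50²/(4×0.065) + 50 ≈ 9665.4 mm; DoF = Df − Dn = 4670.7 − 2387.7 ≈ 2283.0 mm.
Setup B: H = 97²/(2×0.012) + 97 ≈ 392138.7 mm; DoF = Df − Dn = 136005 − 80326 ≈ 55679 mm.
Ratio = 55679 / 2283.0 ≈ 24.4.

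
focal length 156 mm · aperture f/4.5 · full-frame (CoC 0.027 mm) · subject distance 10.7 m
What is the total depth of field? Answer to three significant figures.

Hyperfocal distance H = f²/(N·c) + f = 156²/(4.5 × 0.027) + 156 = 24336/0.1215 + 156 ≈ 200452.3 mm ≈ 200.5 m.
Near limit Dn = s·(H − f)/(H + s − 2f) = 10700 × (200452.3 − 156) / (200452.3 + 10700 − 2 × 156) = 10700 × 200296.3 / 210840.3 ≈ 10164.9 mm.
Far limit Df = s·(H − f)/(H − s) = 10700 × (200452.3 − 156) / (200452.3 − 10700) = 10700 × 200296.3 / 189752.3 ≈ 11294.6 mm.
Depth of field = Df − Dn = 11294.6 − 10164.9 ≈ 1129.7 mm ≈ 1.13 m.

1.13 m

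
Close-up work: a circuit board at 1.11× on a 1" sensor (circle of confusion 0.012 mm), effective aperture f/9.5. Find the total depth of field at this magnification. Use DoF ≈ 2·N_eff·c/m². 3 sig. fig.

At magnification m, DoF ≈ 2·N_eff·c/m² = 2 × 9.5 × 0.012 / 1.11² = 0.228 / 1.232 ≈ 0.185 mm.

0.185 mm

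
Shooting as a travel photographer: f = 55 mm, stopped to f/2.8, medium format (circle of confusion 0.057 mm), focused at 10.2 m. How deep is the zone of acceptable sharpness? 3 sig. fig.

15.3 m

Hyperfocal distance H = f²/(N·c) + f = 55²/(2.8 × 0.057) + 55 = 3025/0.1596 + 55 ≈ 19008.6 mm ≈ 19.01 m.
Near limit Dn = s·(H − f)/(H + s − 2f) = 10200 × (19008.6 − 55) / (19008.6 + 10200 − 2 × 55) = 10200 × 18953.6 / 29098.6 ≈ 6644 mm.
Far limit Df = s·(H − f)/(H − s) = 10200 × (19008.6 − 55) / (19008.6 − 10200) = 10200 × 18953.6 / 8808.6 ≈ 21947 mm.
Depth of field = Df − Dn = 21947 − 6644 ≈ 15303 mm ≈ 15.3 m.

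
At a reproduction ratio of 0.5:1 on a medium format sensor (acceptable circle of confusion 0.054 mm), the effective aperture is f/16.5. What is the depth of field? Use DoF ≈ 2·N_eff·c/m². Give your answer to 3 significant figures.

At magnification m, DoF ≈ 2·N_eff·c/m² = 2 × 16.5 × 0.054 / 0.5² = 1.782 / 0.25 ≈ 7.13 mm.

7.13 mm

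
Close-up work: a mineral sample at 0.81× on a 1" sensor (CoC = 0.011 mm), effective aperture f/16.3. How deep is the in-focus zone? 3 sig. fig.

At magnification m, DoF ≈ 2·N_eff·c/m² = 2 × 16.3 × 0.011 / 0.81² = 0.3586 / 0.6561 ≈ 0.547 mm.

0.547 mm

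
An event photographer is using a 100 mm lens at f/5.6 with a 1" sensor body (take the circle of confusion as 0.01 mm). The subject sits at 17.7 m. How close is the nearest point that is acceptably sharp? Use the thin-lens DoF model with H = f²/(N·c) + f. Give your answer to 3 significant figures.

Hyperfocal distance H = f²/(N·c) + f = 100²/(5.6 × 0.01) + 100 = 10000/0.056 + 100 ≈ 178671.4 mm ≈ 178.7 m.
Near limit Dn = s·(H − f)/(H + s − 2f) = 17700 × (178671.4 − 100) / (178671.4 + 17700 − 2 × 100) = 17700 × 178571.4 / 196171.4 ≈ 16112 mm ≈ 16.1 m.

16.1 m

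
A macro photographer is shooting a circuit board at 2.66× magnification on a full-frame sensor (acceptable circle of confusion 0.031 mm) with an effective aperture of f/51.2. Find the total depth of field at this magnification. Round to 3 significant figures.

0.449 mm

At magnification m, DoF ≈ 2·N_eff·c/m² = 2 × 51.2 × 0.031 / 2.66² = 3.174 / 7.076 ≈ 0.449 mm.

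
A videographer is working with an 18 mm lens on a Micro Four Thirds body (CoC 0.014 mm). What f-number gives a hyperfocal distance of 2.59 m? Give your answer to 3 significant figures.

Rearrange H = f²/(N·c) + f for N: N = f² / ((H − f)·c).
N = 18² / ((2590 − 18) × 0.014) = 324 / 36.01 ≈ 9.

f/9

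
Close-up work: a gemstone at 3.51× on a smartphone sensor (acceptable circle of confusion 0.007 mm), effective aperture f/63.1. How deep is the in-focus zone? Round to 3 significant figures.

At magnification m, DoF ≈ 2·N_eff·c/m² = 2 × 63.1 × 0.007 / 3.51² = 0.8834 / 12.32 ≈ 0.0717 mm.

0.0717 mm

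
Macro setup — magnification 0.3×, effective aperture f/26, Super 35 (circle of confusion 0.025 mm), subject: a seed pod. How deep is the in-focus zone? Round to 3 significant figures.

14.4 mm

At magnification m, DoF ≈ 2·N_eff·c/m² = 2 × 26 × 0.025 / 0.3² = 1.3 / 0.09 ≈ 14.4 mm.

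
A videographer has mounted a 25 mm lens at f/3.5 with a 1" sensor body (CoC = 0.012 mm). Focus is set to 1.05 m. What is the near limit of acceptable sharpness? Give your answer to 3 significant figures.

0.982 m

Hyperfocal distance H = f²/(N·c) + f = 25²/(3.5 × 0.012) + 25 = 625/0.042 + 25 ≈ 14906.0 mm ≈ 14.91 m.
Near limit Dn = s·(H − f)/(H + s − 2f) = 1050 × (14906.0 − 25) / (14906.0 + 1050 − 2 × 25) = 1050 × 14881.0 / 15906.0 ≈ 982.34 mm ≈ 0.982 m.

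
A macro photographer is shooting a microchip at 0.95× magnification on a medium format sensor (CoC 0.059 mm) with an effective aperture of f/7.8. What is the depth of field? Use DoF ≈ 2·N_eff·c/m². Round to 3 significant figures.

1.02 mm

At magnification m, DoF ≈ 2·N_eff·c/m² = 2 × 7.8 × 0.059 / 0.95² = 0.9204 / 0.9025 ≈ 1.02 mm.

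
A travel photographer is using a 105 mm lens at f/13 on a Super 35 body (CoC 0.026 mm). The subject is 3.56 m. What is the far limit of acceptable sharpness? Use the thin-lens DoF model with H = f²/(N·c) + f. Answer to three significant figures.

Hyperfocal distance H = f²/(N·c) + f = 105²/(13 × 0.026) + 105 = 11025/0.338 + 105 ≈ 32723.3 mm ≈ 32.72 m.
Far limit Df = s·(H − f)/(H − s) = 3560 × (32723.3 − 105) / (32723.3 − 3560) = 3560 × 32618.3 / 29163.3 ≈ 3981.8 mm ≈ 3.98 m.

3.98 m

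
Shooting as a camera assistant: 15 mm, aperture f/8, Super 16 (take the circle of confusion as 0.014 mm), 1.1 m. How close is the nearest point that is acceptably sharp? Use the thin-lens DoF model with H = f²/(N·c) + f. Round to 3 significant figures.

0.714 m

Hyperfocal distance H = f²/(N·c) + f = 15²/(8 × 0.014) + 15 = 225/0.112 + 15 ≈ 2023.9 mm ≈ 2.024 m.
Near limit Dn = s·(H − f)/(H + s − 2f) = 1100 × (2023.9 − 15) / (2023.9 + 1100 − 2 × 15) = 1100 × 2008.9 / 3093.9 ≈ 714.24 mm ≈ 0.714 m.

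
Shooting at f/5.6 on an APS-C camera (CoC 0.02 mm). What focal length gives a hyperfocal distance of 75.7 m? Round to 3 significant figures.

From H = f²/(N·c) + f, with f ≪ H: f ≈ √(H·N·c) = √(75700 × 5.6 × 0.02) = √8478.4 ≈ 92.08 mm.
Exact: f² + N·c·f − N·c·H = 0 ⇒ f = (−N·c + √((N·c)² + 4·N·c·H))/2 = (−0.112 + √33914)/2 ≈ 92.022 mm ≈ 92.0 mm.

92.0 mm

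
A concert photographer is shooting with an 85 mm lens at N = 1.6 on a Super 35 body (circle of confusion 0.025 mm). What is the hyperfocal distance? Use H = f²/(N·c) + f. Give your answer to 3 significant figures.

181 m

Hyperfocal distance H = f²/(N·c) + f = 85²/(1.6 × 0.025) + 85 = 7225/0.04 + 85 ≈ 180710.0 mm ≈ 181 m.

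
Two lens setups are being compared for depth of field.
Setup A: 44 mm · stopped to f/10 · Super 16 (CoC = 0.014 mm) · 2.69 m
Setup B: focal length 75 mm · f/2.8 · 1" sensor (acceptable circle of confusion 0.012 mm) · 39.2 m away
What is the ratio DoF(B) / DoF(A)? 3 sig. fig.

18.1

Setup A: H = 44²/(10×0.014) + 44 ≈ 13872.6 mm; DoF = Df − Dn = 3326.5 − 2258.0 ≈ 1068.5 mm.
Setup B: H = 75²/(2.8×0.012) + 75 ≈ 167485.7 mm; DoF = Df − Dn = 51155 − 31774 ≈ 19381 mm.
Ratio = 19381 / 1068.5 ≈ 18.1.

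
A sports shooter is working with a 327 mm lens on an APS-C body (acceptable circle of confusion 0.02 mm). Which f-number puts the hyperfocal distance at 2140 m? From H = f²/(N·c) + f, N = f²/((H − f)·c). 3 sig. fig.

Rearrange H = f²/(N·c) + f for N: N = f² / ((H − f)·c).
N = 327² / ((2140000 − 327) × 0.02) = 106929 / 42793 ≈ 2.50.

f/2.50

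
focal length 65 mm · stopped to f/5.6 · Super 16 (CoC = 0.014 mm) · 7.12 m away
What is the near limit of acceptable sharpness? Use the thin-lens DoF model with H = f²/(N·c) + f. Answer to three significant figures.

Hyperfocal distance H = f²/(N·c) + f = 65²/(5.6 × 0.014) + 65 = 4225/0.0784 + 65 ≈ 53955.3 mm ≈ 53.96 m.
Near limit Dn = s·(H − f)/(H + s − 2f) = 7120 × (53955.3 − 65) / (53955.3 + 7120 − 2 × 65) = 7120 × 53890.3 / 60945.3 ≈ 6295.8 mm ≈ 6.30 m.

6.30 m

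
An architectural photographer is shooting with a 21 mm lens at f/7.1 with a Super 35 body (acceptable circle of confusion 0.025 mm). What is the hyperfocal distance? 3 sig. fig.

2.51 m

Hyperfocal distance H = f²/(N·c) + f = 21²/(7.1 × 0.025) + 21 = 441/0.1775 + 21 ≈ 2505.5 mm ≈ 2.51 m.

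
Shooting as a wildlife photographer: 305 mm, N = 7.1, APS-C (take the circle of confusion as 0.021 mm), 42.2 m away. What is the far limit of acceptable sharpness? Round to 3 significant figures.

45.2 m

Hyperfocal distance H = f²/(N·c) + f = 305²/(7.1 × 0.021) + 305 = 93025/0.1491 + 305 ≈ 624215.1 mm ≈ 624.2 m.
Far limit Df = s·(H − f)/(H − s) = 42200 × (624215.1 − 305) / (624215.1 − 42200) = 42200 × 623910.1 / 582015.1 ≈ 45238 mm ≈ 45.2 m.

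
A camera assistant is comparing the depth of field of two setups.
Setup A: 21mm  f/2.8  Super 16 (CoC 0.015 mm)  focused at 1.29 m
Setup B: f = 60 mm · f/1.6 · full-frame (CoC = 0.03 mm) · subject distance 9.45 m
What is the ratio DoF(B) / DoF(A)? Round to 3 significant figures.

Setup A: H = 21²/(2.8×0.015) + 21 ≈ 10521.0 mm; DoF = Df − Dn = 1467.34 − 1150.90 ≈ 316.44 mm.
Setup B: H = 60²/(1.6×0.03) + 60 ≈ 75060.0 mm; DoF = Df − Dn = 10802.5 − 8398.5 ≈ 2404.0 mm.
Ratio = 2404.0 / 316.44 ≈ 7.60.

7.60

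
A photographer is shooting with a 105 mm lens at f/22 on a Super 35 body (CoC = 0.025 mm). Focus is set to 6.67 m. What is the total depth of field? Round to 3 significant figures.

Hyperfocal distance H = f²/(N·c) + f = 105²/(22 × 0.025) + 105 = 11025/0.55 + 105 ≈ 20150.5 mm ≈ 20.15 m.
Near limit Dn = s·(H − f)/(H + s − 2f) = 6670 × (20150.5 − 105) / (20150.5 + 6670 − 2 × 105) = 6670 × 20045.5 / 26610.5 ≈ 5024.5 mm.
Far limit Df = s·(H − f)/(H − s) = 6670 × (20150.5 − 105) / (20150.5 − 6670) = 6670 × 20045.5 / 13480.5 ≈ 9918.3 mm.
Depth of field = Df − Dn = 9918.3 − 5024.5 ≈ 4893.8 mm ≈ 4.89 m.

4.89 m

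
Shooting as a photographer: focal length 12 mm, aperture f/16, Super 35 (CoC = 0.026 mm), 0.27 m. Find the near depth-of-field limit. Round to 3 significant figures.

Hyperfocal distance H = f²/(N·c) + f = 12²/(16 × 0.026) + 12 = 144/0.416 + 12 ≈ 358.2 mm ≈ 0.358 m.
Near limit Dn = s·(H − f)/(H + s − 2f) = 270 × (358.2 − 12) / (358.2 + 270 − 2 × 12) = 270 × 346.2 / 604.2 ≈ 154.70 mm.

155 mm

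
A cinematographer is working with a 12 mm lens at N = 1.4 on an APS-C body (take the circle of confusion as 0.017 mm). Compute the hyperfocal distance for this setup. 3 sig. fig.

6.06 m

Hyperfocal distance H = f²/(N·c) + f = 12²/(1.4 × 0.017) + 12 = 144/0.0238 + 12 ≈ 6062.4 mm ≈ 6.06 m.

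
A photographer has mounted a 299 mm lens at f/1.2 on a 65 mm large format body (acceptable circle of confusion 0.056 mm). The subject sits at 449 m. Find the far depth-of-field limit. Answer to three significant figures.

Hyperfocal distance H = f²/(N·c) + f = 299²/(1.2 × 0.056) + 299 = 89401/0.0672 + 299 ≈ 1330671.0 mm ≈ 1331 m.
Far limit Df = s·(H − f)/(H − s) = 449000 × (1330671.0 − 299) / (1330671.0 − 449000) = 449000 × 1330372.0 / 881671.0 ≈ 677506 mm ≈ 678 m.

678 m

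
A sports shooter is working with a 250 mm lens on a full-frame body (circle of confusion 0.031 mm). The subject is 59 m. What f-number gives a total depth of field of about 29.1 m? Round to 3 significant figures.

Write h = H − f = f²/(N·c). The thin-lens limits are Dn = s·h/(h + (s−f)) and Df = s·h/(h − (s−f)), so DoF = Df − Dn = 2·s·(s−f)·h / (h² − (s−f)²).
That is a quadratic in h: DoF·h² − 2·s·(s−f)·h − DoF·(s−f)² = 0 ⇒ h = (s−f)·(s + √(s² + DoF²)) / DoF = 58750 × (59000 + √(59000² + 29100²)) / 29100 = 58750 × (59000 + 65786.1) / 29100 ≈ 251931 mm.
Then N = f²/(c·h) = 250² / (0.031 × 251931) = 62500 / 7809.9 ≈ 8.

f/8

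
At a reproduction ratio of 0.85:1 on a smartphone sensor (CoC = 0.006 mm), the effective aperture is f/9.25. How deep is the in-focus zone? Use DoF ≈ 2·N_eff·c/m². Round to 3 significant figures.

At magnification m, DoF ≈ 2·N_eff·c/m² = 2 × 9.25 × 0.006 / 0.85² = 0.111 / 0.7225 ≈ 0.154 mm.

0.154 mm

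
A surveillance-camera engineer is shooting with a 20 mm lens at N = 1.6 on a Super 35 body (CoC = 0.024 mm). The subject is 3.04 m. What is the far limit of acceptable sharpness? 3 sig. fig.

4.28 m

Hyperfocal distance H = f²/(N·c) + f = 20²/(1.6 × 0.024) + 20 = 400/0.0384 + 20 ≈ 10436.7 mm ≈ 10.44 m.
Far limit Df = s·(H − f)/(H − s) = 3040 × (10436.7 − 20) / (10436.7 − 3040) = 3040 × 10416.7 / 7396.7 ≈ 4281.2 mm ≈ 4.28 m.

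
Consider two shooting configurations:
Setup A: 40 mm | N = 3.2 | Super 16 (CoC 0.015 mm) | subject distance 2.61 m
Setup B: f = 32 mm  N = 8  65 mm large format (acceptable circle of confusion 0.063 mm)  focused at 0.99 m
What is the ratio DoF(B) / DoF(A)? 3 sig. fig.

Setup A: H = 40²/(3.2×0.015) + 40 ≈ 33373.3 mm; DoF = Df − Dn = 2828.04 − 2423.17 ≈ 404.87 mm.
Setup B: H = 32²/(8×0.063) + 32 ≈ 2063.7 mm; DoF = Df − Dn = 1873.3 − 672.8 ≈ 1200.5 mm.
Ratio = 1200.5 / 404.87 ≈ 2.97.

2.97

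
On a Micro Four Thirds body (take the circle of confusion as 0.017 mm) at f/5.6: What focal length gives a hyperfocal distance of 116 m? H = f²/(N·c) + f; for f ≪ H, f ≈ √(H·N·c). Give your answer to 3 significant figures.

From H = f²/(N·c) + f, with f ≪ H: f ≈ √(H·N·c) = √(116000 × 5.6 × 0.017) = √11043 ≈ 105.1 mm.
The +f correction barely moves this — solving exactly, f² + N·c·f − N·c·H = 0 ⇒ f = (−N·c + √((N·c)² + 4·N·c·H))/2 = (−0.0952 + √44173)/2 ≈ 105.04 mm, so f ≈ 105 mm.

105 mm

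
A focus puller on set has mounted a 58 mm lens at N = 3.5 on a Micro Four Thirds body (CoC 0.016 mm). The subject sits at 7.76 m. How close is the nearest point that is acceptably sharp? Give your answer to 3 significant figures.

6.88 m

Hyperfocal distance H = f²/(N·c) + f = 58²/(3.5 × 0.016) + 58 = 3364/0.056 + 58 ≈ 60129.4 mm ≈ 60.13 m.
Near limit Dn = s·(H − f)/(H + s − 2f) = 7760 × (60129.4 − 58) / (60129.4 + 7760 − 2 × 58) = 7760 × 60071.4 / 67773.4 ≈ 6878.1 mm ≈ 6.88 m.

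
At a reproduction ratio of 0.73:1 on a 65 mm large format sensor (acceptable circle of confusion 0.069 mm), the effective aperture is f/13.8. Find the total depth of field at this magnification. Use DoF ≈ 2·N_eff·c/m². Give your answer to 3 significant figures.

3.57 mm

At magnification m, DoF ≈ 2·N_eff·c/m² = 2 × 13.8 × 0.069 / 0.73² = 1.904 / 0.5329 ≈ 3.57 mm.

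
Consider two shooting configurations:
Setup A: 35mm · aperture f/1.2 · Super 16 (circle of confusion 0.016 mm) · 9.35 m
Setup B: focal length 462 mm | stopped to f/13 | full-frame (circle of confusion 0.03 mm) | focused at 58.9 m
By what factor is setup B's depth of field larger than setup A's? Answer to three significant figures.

4.56

Setup A: H = 35²/(1.2×0.016) + 35 ≈ 63837.1 mm; DoF = Df − Dn = 10948.5 − 8158.8 ≈ 2789.7 mm.
Setup B: H = 462²/(13×0.03) + 462 ≈ 547754.3 mm; DoF = Df − Dn = 65941 − 53218 ≈ 12723 mm.
Ratio = 12723 / 2789.7 ≈ 4.56.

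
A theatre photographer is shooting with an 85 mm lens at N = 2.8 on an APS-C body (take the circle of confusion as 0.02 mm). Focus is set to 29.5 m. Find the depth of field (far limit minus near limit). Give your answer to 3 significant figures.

Hyperfocal distance H = f²/(N·c) + f = 85²/(2.8 × 0.02) + 85 = 7225/0.056 + 85 ≈ 129102.9 mm ≈ 129.1 m.
Near limit Dn = s·(H − f)/(H + s − 2f) = 29500 × (129102.9 − 85) / (129102.9 + 29500 − 2 × 85) = 29500 × 129017.9 / 158432.9 ≈ 24023 mm.
Far limit Df = s·(H − f)/(H − s) = 29500 × (129102.9 − 85) / (129102.9 − 29500) = 29500 × 129017.9 / 99602.9 ≈ 38212 mm.
Depth of field = Df − Dn = 38212 − 24023 ≈ 14189 mm ≈ 14.2 m.

14.2 m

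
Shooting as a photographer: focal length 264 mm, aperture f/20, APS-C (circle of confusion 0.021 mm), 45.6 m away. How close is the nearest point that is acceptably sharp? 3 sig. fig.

35.8 m

Hyperfocal distance H = f²/(N·c) + f = 264²/(20 × 0.021) + 264 = 69696/0.42 + 264 ≈ 166206.9 mm ≈ 166.2 m.
Near limit Dn = s·(H − f)/(H + s − 2f) = 45600 × (166206.9 − 264) / (166206.9 + 45600 − 2 × 264) = 45600 × 165942.9 / 211278.9 ≈ 35815 mm ≈ 35.8 m.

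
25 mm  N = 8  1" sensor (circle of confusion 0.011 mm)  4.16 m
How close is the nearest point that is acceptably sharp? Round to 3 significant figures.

2.63 m

Hyperfocal distance H = f²/(N·c) + f = 25²/(8 × 0.011) + 25 = 625/0.088 + 25 ≈ 7127.3 mm ≈ 7.127 m.
Near limit Dn = s·(H − f)/(H + s − 2f) = 4160 × (7127.3 − 25) / (7127.3 + 4160 − 2 × 25) = 4160 × 7102.3 / 11237.3 ≈ 2629.2 mm ≈ 2.63 m.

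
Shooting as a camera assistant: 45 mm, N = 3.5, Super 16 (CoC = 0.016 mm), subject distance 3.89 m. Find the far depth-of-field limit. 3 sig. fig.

Hyperfocal distance H = f²/(N·c) + f = 45²/(3.5 × 0.016) + 45 = 2025/0.056 + 45 ≈ 36205.7 mm ≈ 36.21 m.
Far limit Df = s·(H − f)/(H − s) = 3890 × (36205.7 − 45) / (36205.7 − 3890) = 3890 × 36160.7 / 32315.7 ≈ 4352.8 mm ≈ 4.35 m.

4.35 m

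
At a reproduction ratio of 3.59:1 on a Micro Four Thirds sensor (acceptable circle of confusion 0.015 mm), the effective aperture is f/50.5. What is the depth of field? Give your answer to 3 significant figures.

At magnification m, DoF ≈ 2·N_eff·c/m² = 2 × 50.5 × 0.015 / 3.59² = 1.515 / 12.89 ≈ 0.118 mm.

0.118 mm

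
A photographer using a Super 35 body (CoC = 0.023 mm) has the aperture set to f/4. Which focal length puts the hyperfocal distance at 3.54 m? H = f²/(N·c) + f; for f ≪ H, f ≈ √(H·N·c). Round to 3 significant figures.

From H = f²/(N·c) + f, with f ≪ H: f ≈ √(H·N·c) = √(3540 × 4 × 0.023) = √325.68 ≈ 18.05 mm.
Exact: f² + N·c·f − N·c·H = 0 ⇒ f = (−N·c + √((N·c)² + 4·N·c·H))/2 = (−0.092 + √1302.7)/2 ≈ 18.001 mm ≈ 18.0 mm.

18.0 mm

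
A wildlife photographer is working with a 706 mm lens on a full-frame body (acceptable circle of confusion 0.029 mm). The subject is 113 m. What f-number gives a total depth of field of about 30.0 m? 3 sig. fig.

Write h = H − f = f²/(N·c). The thin-lens limits are Dn = s·h/(h + (s−f)) and Df = s·h/(h − (s−f)), so DoF = Df − Dn = 2·s·(s−f)·h / (h² − (s−f)²).
That is a quadratic in h: DoF·h² − 2·s·(s−f)·h − DoF·(s−f)² = 0 ⇒ h = (s−f)·(s + √(s² + DoF²)) / DoF = 112294 × (113000 + √(113000² + 30000²)) / 30000 = 112294 × (113000 + 116914) / 30000 ≈ 860601 mm.
Then N = f²/(c·h) = 706² / (0.029 × 860601) = 498436 / 24957 ≈ 20.

f/20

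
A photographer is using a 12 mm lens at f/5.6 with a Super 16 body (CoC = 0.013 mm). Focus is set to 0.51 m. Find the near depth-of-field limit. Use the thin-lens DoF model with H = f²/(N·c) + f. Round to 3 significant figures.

407 mm

Hyperfocal distance H = f²/(N·c) + f = 12²/(5.6 × 0.013) + 12 = 144/0.0728 + 12 ≈ 1990.0 mm ≈ 1.990 m.
Near limit Dn = s·(H − f)/(H + s − 2f) = 510 × (1990.0 − 12) / (1990.0 + 510 − 2 × 12) = 510 × 1978.0 / 2476.0 ≈ 407.42 mm.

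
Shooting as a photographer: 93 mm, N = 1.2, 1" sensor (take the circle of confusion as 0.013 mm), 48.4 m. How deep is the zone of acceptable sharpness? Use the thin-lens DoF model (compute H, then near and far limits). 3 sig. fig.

8.50 m

Hyperfocal distance H = f²/(N·c) + f = 93²/(1.2 × 0.013) + 93 = 8649/0.0156 + 93 ≈ 554516.1 mm ≈ 554.5 m.
Near limit Dn = s·(H − f)/(H + s − 2f) = 48400 × (554516.1 − 93) / (554516.1 + 48400 − 2 × 93) = 48400 × 554423.1 / 602730.1 ≈ 44520.9 mm.
Far limit Df = s·(H − f)/(H − s) = 48400 × (554516.1 − 93) / (554516.1 − 48400) = 48400 × 554423.1 / 506116.1 ≈ 53019.6 mm.
Depth of field = Df − Dn = 53019.6 − 44520.9 ≈ 8498.7 mm ≈ 8.50 m.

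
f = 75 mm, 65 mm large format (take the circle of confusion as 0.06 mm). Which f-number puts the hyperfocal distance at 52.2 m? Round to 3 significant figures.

Rearrange H = f²/(N·c) + f for N: N = f² / ((H − f)·c).
N = 75² / ((52200 − 75) × 0.06) = 5625 / 3128 ≈ 1.80.

f/1.80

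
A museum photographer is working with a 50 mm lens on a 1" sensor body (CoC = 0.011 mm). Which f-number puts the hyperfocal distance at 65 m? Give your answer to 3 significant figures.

f/3.50

Rearrange H = f²/(N·c) + f for N: N = f² / ((H − f)·c).
N = 50² / ((65000 − 50) × 0.011) = 2500 / 714.4 ≈ 3.50.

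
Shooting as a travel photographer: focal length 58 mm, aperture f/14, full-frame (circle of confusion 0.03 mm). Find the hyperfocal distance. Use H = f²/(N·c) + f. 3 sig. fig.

Hyperfocal distance H = f²/(N·c) + f = 58²/(14 × 0.03) + 58 = 3364/0.42 + 58 ≈ 8067.5 mm ≈ 8.07 m.

8.07 m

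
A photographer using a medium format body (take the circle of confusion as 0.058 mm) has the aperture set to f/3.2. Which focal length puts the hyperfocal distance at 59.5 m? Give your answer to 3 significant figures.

105 mm

From H = f²/(N·c) + f, with f ≪ H: f ≈ √(H·N·c) = √(59500 × 3.2 × 0.058) = √11043 ≈ 105.1 mm.
The +f correction barely moves this — solving exactly, f² + N·c·f − N·c·H = 0 ⇒ f = (−N·c + √((N·c)² + 4·N·c·H))/2 = (−0.1856 + √44173)/2 ≈ 104.99 mm, so f ≈ 105 mm.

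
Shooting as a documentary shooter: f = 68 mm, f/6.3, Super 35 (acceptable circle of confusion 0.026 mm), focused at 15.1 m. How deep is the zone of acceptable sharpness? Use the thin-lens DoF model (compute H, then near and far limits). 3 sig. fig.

22.4 m

Hyperfocal distance H = f²/(N·c) + f = 68²/(6.3 × 0.026) + 68 = 4624/0.1638 + 68 ≈ 28297.5 mm ≈ 28.30 m.
Near limit Dn = s·(H − f)/(H + s − 2f) = 15100 × (28297.5 − 68) / (28297.5 + 15100 − 2 × 68) = 15100 × 28229.5 / 43261.5 ≈ 9853 mm.
Far limit Df = s·(H − f)/(H − s) = 15100 × (28297.5 − 68) / (28297.5 − 15100) = 15100 × 28229.5 / 13197.5 ≈ 32299 mm.
Depth of field = Df − Dn = 32299 − 9853 ≈ 22446 mm ≈ 22.4 m.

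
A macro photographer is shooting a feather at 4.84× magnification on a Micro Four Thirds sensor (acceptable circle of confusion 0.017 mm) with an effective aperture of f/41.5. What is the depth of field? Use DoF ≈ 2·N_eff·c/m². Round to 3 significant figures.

0.0602 mm

At magnification m, DoF ≈ 2·N_eff·c/m² = 2 × 41.5 × 0.017 / 4.84² = 1.411 / 23.43 ≈ 0.0602 mm.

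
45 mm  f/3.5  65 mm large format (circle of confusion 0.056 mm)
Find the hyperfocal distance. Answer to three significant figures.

Hyperfocal distance H = f²/(N·c) + f = 45²/(3.5 × 0.056) + 45 = 2025/0.196 + 45 ≈ 10376.6 mm ≈ 10.4 m.

10.4 m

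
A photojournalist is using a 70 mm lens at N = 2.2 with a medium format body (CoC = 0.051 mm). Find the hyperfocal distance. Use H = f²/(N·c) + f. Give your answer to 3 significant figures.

Hyperfocal distance H = f²/(N·c) + f = 70²/(2.2 × 0.051) + 70 = 4900/0.1122 + 70 ≈ 43742.0 mm ≈ 43.7 m.

43.7 m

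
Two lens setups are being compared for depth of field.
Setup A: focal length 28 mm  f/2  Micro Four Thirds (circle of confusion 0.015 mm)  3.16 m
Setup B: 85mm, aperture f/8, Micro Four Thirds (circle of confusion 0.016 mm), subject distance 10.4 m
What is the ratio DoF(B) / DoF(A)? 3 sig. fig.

5.12

Setup A: H = 28²/(2×0.015) + 28 ≈ 26161.3 mm; DoF = Df − Dn = 3590.28 − 2821.81 ≈ 768.47 mm.
Setup B: H = 85²/(8×0.016) + 85 ≈ 56530.3 mm; DoF = Df − Dn = 12725.5 − 8793.1 ≈ 3932.4 mm.
Ratio = 3932.4 / 768.47 ≈ 5.12.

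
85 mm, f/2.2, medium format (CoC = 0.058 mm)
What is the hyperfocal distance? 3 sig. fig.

Hyperfocal distance H = f²/(N·c) + f = 85²/(2.2 × 0.058) + 85 = 7225/0.1276 + 85 ≈ 56707.3 mm ≈ 56.7 m.

56.7 m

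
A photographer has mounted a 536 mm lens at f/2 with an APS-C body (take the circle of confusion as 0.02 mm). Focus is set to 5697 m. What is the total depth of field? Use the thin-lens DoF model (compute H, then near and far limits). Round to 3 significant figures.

24400 m

Hyperfocal distance H = f²/(N·c) + f = 536²/(2 × 0.02) + 536 = 287296/0.04 + 536 ≈ 7182936.0 mm ≈ 7183 m.
Near limit Dn = s·(H − f)/(H + s − 2f) = 5697000 × (7182936.0 − 536) / (7182936.0 + 5697000 − 2 × 536) = 5697000 × 7182400.0 / 12878864.0 ≈ 3177154 mm.
Far limit Df = s·(H − f)/(H − s) = 5697000 × (7182936.0 − 536) / (7182936.0 − 5697000) = 5697000 × 7182400.0 / 1485936.0 ≈ 27536942 mm.
Depth of field = Df − Dn = 27536942 − 3177154 ≈ 24359788 mm ≈ 24400 m.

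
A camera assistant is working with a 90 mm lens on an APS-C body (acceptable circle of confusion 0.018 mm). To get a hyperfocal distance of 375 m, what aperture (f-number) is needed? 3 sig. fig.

Rearrange H = f²/(N·c) + f for N: N = f² / ((H − f)·c).
N = 90² / ((375000 − 90) × 0.018) = 8100 / 6748 ≈ 1.20.

f/1.20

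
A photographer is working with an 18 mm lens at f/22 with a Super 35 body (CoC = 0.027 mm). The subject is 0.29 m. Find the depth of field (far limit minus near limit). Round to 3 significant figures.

385 mm

Hyperfocal distance H = f²/(N·c) + f = 18²/(22 × 0.027) + 18 = 324/0.594 + 18 ≈ 563.5 mm ≈ 0.563 m.
Near limit Dn = s·(H − f)/(H + s − 2f) = 290 × (563.5 − 18) / (563.5 + 290 − 2 × 18) = 290 × 545.5 / 817.5 ≈ 193.51 mm.
Far limit Df = s·(H − f)/(H − s) = 290 × (563.5 − 18) / (563.5 − 290) = 290 × 545.5 / 273.5 ≈ 578.46 mm.
Depth of field = Df − Dn = 578.46 − 193.51 ≈ 384.95 mm.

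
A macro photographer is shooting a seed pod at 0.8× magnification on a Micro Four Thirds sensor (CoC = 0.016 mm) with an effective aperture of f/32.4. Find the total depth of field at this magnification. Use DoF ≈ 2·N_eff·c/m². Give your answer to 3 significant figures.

1.62 mm

At magnification m, DoF ≈ 2·N_eff·c/m² = 2 × 32.4 × 0.016 / 0.8² = 1.037 / 0.64 ≈ 1.62 mm.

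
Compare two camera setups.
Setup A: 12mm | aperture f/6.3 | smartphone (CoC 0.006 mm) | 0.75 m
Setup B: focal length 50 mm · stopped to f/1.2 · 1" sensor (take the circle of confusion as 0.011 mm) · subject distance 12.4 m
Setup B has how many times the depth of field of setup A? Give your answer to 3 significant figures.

5.38

Setup A: H = 12²/(6.3×0.006) + 12 ≈ 3821.5 mm; DoF = Df − Dn = 930.20 − 628.29 ≈ 301.91 mm.
Setup B: H = 50²/(1.2×0.011) + 50 ≈ 189443.9 mm; DoF = Df − Dn = 13265.0 − 11640.9 ≈ 1624.1 mm.
Ratio = 1624.1 / 301.91 ≈ 5.38.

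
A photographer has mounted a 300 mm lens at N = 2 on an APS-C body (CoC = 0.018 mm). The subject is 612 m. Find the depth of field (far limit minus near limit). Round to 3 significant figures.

Hyperfocal distance H = f²/(N·c) + f = 300²/(2 × 0.018) + 300 = 90000/0.036 + 300 ≈ 2500300.0 mm ≈ 2500 m.
Near limit Dn = s·(H − f)/(H + s − 2f) = 612000 × (2500300.0 − 300) / (2500300.0 + 612000 − 2 × 300) = 612000 × 2500000.0 / 3111700.0 ≈ 491693 mm.
Far limit Df = s·(H − f)/(H − s) = 612000 × (2500300.0 − 300) / (2500300.0 − 612000) = 612000 × 2500000.0 / 1888300.0 ≈ 810253 mm.
Depth of field = Df − Dn = 810253 − 491693 ≈ 318560 mm ≈ 319 m.

319 m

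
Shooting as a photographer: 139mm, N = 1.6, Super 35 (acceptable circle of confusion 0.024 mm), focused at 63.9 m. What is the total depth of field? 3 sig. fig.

16.5 m

Hyperfocal distance H = f²/(N·c) + f = 139²/(1.6 × 0.024) + 139 = 19321/0.0384 + 139 ≈ 503290.0 mm ≈ 503.3 m.
Near limit Dn = s·(H − f)/(H + s − 2f) = 63900 × (503290.0 − 139) / (503290.0 + 63900 − 2 × 139) = 63900 × 503151.0 / 566912.0 ≈ 56713 mm.
Far limit Df = s·(H − f)/(H − s) = 63900 × (503290.0 − 139) / (503290.0 − 63900) = 63900 × 503151.0 / 439390.0 ≈ 73173 mm.
Depth of field = Df − Dn = 73173 − 56713 ≈ 16460 mm ≈ 16.5 m.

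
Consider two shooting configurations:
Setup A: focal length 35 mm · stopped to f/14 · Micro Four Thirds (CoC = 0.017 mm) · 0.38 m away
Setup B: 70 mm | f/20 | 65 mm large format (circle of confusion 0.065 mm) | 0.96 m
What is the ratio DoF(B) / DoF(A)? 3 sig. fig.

Setup A: H = 35²/(14×0.017) + 35 ≈ 5182.1 mm; DoF = Df − Dn = 407.301 − 356.129 ≈ 51.172 mm.
Setup B: H = 70²/(20×0.065) + 70 ≈ 3839.2 mm; DoF = Df − Dn = 1256.75 − 776.62 ≈ 480.13 mm.
Ratio = 480.13 / 51.172 ≈ 9.38.

9.38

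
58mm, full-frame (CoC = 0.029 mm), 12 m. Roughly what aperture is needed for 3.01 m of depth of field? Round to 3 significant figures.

f/1.20

Write h = H − f = f²/(N·c). The thin-lens limits are Dn = s·h/(h + (s−f)) and Df = s·h/(h − (s−f)), so DoF = Df − Dn = 2·s·(s−f)·h / (h² − (s−f)²).
That is a quadratic in h: DoF·h² − 2·s·(s−f)·h − DoF·(s−f)² = 0 ⇒ h = (s−f)·(s + √(s² + DoF²)) / DoF = 11942 × (12000 + √(12000² + 3010²)) / 3010 = 11942 × (12000 + 12371.7) / 3010 ≈ 96693 mm.
Then N = f²/(c·h) = 58² / (0.029 × 96693) = 3364 / 2804.1 ≈ 1.20.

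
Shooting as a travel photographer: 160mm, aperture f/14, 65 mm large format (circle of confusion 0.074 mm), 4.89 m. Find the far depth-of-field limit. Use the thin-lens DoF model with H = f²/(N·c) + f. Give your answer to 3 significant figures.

6.05 m

Hyperfocal distance H = f²/(N·c) + f = 160²/(14 × 0.074) + 160 = 25600/1.036 + 160 ≈ 24870.4 mm ≈ 24.87 m.
Far limit Df = s·(H − f)/(H − s) = 4890 × (24870.4 − 160) / (24870.4 − 4890) = 4890 × 24710.4 / 19980.4 ≈ 6047.6 mm ≈ 6.05 m.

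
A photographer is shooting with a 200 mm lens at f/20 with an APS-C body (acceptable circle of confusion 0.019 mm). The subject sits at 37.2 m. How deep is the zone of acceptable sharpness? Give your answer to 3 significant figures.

Hyperfocal distance H = f²/(N·c) + f = 200²/(20 × 0.019) + 200 = 40000/0.38 + 200 ≈ 105463.2 mm ≈ 105.5 m.
Near limit Dn = s·(H − f)/(H + s − 2f) = 37200 × (105463.2 − 200) / (105463.2 + 37200 − 2 × 200) = 37200 × 105263.2 / 142263.2 ≈ 27525 mm.
Far limit Df = s·(H − f)/(H − s) = 37200 × (105463.2 − 200) / (105463.2 − 37200) = 37200 × 105263.2 / 68263.2 ≈ 57363 mm.
Depth of field = Df − Dn = 57363 − 27525 ≈ 29838 mm ≈ 29.8 m.

29.8 m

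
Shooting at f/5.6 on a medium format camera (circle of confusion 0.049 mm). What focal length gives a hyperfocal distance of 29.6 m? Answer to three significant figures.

From H = f²/(N·c) + f, with f ≪ H: f ≈ √(H·N·c) = √(29600 × 5.6 × 0.049) = √8122.2 ≈ 90.12 mm.
Exact: f² + N·c·f − N·c·H = 0 ⇒ f = (−N·c + √((N·c)² + 4·N·c·H))/2 = (−0.2744 + √32489)/2 ≈ 89.986 mm ≈ 90.0 mm.

90.0 mm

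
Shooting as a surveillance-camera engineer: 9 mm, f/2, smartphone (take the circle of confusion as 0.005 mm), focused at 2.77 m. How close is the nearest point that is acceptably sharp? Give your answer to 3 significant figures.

Hyperfocal distance H = f²/(N·c) + f = 9²/(2 × 0.005) + 9 = 81/0.01 + 9 ≈ 8109.0 mm ≈ 8.109 m.
Near limit Dn = s·(H − f)/(H + s − 2f) = 2770 × (8109.0 − 9) / (8109.0 + 2770 − 2 × 9) = 2770 × 8100.0 / 10861.0 ≈ 2065.8 mm ≈ 2.07 m.

2.07 m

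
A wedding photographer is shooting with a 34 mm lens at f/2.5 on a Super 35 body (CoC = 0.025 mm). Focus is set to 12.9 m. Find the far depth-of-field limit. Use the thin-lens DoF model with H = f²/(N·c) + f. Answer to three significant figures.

Hyperfocal distance H = f²/(N·c) + f = 34²/(2.5 × 0.025) + 34 = 1156/0.0625 + 34 ≈ 18530.0 mm ≈ 18.53 m.
Far limit Df = s·(H − f)/(H − s) = 12900 × (18530.0 − 34) / (18530.0 − 12900) = 12900 × 18496.0 / 5630.0 ≈ 42380 mm ≈ 42.4 m.

42.4 m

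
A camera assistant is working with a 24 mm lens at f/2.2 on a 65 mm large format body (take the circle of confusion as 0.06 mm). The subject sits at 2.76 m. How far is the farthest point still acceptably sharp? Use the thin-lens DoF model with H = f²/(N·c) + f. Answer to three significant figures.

7.40 m

Hyperfocal distance H = f²/(N·c) + f = 24²/(2.2 × 0.06) + 24 = 576/0.132 + 24 ≈ 4387.6 mm ≈ 4.388 m.
Far limit Df = s·(H − f)/(H − s) = 2760 × (4387.6 − 24) / (4387.6 − 2760) = 2760 × 4363.6 / 1627.6 ≈ 7399.5 mm ≈ 7.40 m.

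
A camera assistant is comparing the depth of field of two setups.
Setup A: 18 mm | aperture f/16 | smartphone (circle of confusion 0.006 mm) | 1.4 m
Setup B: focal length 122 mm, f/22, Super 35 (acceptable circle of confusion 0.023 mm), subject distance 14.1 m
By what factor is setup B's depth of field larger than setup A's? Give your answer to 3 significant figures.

12.6

Setup A: H = 18²/(16×0.006) + 18 ≈ 3393.0 mm; DoF = Df − Dn = 2370.8 − 993.3 ≈ 1377.5 mm.
Setup B: H = 122²/(22×0.023) + 122 ≈ 29537.0 mm; DoF = Df − Dn = 26867 − 9558 ≈ 17309 mm.
Ratio = 17309 / 1377.5 ≈ 12.6.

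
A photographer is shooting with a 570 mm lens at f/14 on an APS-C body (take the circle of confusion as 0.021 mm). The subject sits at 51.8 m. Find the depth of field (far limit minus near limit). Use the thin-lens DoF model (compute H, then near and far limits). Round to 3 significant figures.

4.81 m

Hyperfocal distance H = f²/(N·c) + f = 570²/(14 × 0.021) + 570 = 324900/0.294 + 570 ≈ 1105672.0 mm ≈ 1106 m.
Near limit Dn = s·(H − f)/(H + s − 2f) = 51800 × (1105672.0 − 570) / (1105672.0 + 51800 − 2 × 570) = 51800 × 1105102.0 / 1156332.0 ≈ 49505.1 mm.
Far limit Df = s·(H − f)/(H − s) = 51800 × (1105672.0 − 570) / (1105672.0 − 51800) = 51800 × 1105102.0 / 1053872.0 ≈ 54318.1 mm.
Depth of field = Df − Dn = 54318.1 − 49505.1 ≈ 4813.0 mm ≈ 4.81 m.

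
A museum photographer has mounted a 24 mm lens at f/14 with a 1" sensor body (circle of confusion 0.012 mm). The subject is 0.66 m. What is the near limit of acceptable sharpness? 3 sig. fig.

Hyperfocal distance H = f²/(N·c) + f = 24²/(14 × 0.012) + 24 = 576/0.168 + 24 ≈ 3452.6 mm ≈ 3.453 m.
Near limit Dn = s·(H − f)/(H + s − 2f) = 660 × (3452.6 − 24) / (3452.6 + 660 − 2 × 24) = 660 × 3428.6 / 4064.6 ≈ 556.73 mm ≈ 0.557 m.

0.557 m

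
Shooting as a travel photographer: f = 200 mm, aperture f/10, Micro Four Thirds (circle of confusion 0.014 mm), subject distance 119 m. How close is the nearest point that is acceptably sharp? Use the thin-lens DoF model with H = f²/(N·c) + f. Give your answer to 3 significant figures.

84.1 m

Hyperfocal distance H = f²/(N·c) + f = 200²/(10 × 0.014) + 200 = 40000/0.14 + 200 ≈ 285914.3 mm ≈ 285.9 m.
Near limit Dn = s·(H − f)/(H + s − 2f) = 119000 × (285914.3 − 200) / (285914.3 + 119000 − 2 × 200) = 119000 × 285714.3 / 404514.3 ≈ 84051 mm ≈ 84.1 m.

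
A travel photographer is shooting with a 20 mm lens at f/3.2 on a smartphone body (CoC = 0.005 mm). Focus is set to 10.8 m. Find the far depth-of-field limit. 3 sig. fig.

Hyperfocal distance H = f²/(N·c) + f = 20²/(3.2 × 0.005) + 20 = 400/0.016 + 20 ≈ 25020.0 mm ≈ 25.02 m.
Far limit Df = s·(H − f)/(H − s) = 10800 × (25020.0 − 20) / (25020.0 − 10800) = 10800 × 25000.0 / 14220.0 ≈ 18987 mm ≈ 19.0 m.

19.0 m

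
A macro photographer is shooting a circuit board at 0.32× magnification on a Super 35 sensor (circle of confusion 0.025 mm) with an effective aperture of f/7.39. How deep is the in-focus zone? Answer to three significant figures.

At magnification m, DoF ≈ 2·N_eff·c/m² = 2 × 7.39 × 0.025 / 0.32² = 0.3695 / 0.1024 ≈ 3.61 mm.

3.61 mm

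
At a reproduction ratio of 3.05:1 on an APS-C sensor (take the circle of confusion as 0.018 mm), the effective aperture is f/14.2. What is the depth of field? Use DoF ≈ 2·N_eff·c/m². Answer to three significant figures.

At magnification m, DoF ≈ 2·N_eff·c/m² = 2 × 14.2 × 0.018 / 3.05² = 0.5112 / 9.302 ≈ 0.055 mm.

0.0550 mm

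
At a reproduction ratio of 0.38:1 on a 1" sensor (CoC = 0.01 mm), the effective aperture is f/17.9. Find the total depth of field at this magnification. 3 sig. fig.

At magnification m, DoF ≈ 2·N_eff·c/m² = 2 × 17.9 × 0.01 / 0.38² = 0.358 / 0.1444 ≈ 2.48 mm.

2.48 mm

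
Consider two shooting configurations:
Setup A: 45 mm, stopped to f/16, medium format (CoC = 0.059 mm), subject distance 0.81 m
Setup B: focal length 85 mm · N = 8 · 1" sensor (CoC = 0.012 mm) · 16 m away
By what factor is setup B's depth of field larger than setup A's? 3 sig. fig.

Setup A: H = 45²/(16×0.059) + 45 ≈ 2190.1 mm; DoF = Df − Dn = 1258.98 − 597.07 ≈ 661.91 mm.
Setup B: H = 85²/(8×0.012) + 85 ≈ 75345.4 mm; DoF = Df − Dn = 20290.8 − 13207.1 ≈ 7083.7 mm.
Ratio = 7083.7 / 661.91 ≈ 10.7.

10.7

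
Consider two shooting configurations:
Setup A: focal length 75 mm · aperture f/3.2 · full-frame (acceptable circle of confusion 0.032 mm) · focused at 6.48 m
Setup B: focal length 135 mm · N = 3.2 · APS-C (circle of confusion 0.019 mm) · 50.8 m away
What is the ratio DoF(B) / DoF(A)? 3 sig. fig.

11.5

Setup A: H = 75²/(3.2×0.032) + 75 ≈ 55006.6 mm; DoF = Df − Dn = 7335.3 − 5803.3 ≈ 1532.0 mm.
Setup B: H = 135²/(3.2×0.019) + 135 ≈ 299888.3 mm; DoF = Df − Dn = 61133 − 43455 ≈ 17678 mm.
Ratio = 17678 / 1532.0 ≈ 11.5.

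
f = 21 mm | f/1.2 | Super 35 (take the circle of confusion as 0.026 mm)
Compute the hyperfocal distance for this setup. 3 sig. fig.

Hyperfocal distance H = f²/(N·c) + f = 21²/(1.2 × 0.026) + 21 = 441/0.0312 + 21 ≈ 14155.6 mm ≈ 14.2 m.

14.2 m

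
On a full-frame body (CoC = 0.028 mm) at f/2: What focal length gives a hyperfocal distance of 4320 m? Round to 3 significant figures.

492 mm

From H = f²/(N·c) + f, with f ≪ H: f ≈ √(H·N·c) = √(4320000 × 2 × 0.028) = √241920 ≈ 491.9 mm.
The +f correction barely moves this — solving exactly, f² + N·c·f − N·c·H = 0 ⇒ f = (−N·c + √((N·c)² + 4·N·c·H))/2 = (−0.056 + √967680)/2 ≈ 491.83 mm, so f ≈ 492 mm.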